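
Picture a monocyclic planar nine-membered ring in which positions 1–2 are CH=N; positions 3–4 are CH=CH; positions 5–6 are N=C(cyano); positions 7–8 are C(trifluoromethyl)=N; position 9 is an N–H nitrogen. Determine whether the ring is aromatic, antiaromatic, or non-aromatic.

All ring atoms are sp² and supply a p orbital to the ring (every atom in a ring double bond is sp² and brings one electron to the p orbital; each =N– nitrogen is pyridine-type (lone pair in the sp² plane, one electron in the p orbital); the pyrrole-type nitrogen donates its lone pair from the p orbital); the conjugation is uninterrupted.
Counting π electrons: 4 × 2 = 8 from the double-bond units + 2 from the NH atom = 10.
10 = 4(2) + 2, which satisfies Hückel's 4n+2 rule.

Aromatic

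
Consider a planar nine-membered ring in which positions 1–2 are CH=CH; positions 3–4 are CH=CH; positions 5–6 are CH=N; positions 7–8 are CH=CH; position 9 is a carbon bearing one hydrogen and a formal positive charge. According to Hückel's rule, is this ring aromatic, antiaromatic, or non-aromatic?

Antiaromatic

All ring atoms are sp² and supply a p orbital to the ring (each doubly-bonded ring atom is sp² with one p-orbital electron; the doubly-bonded nitrogens are pyridine-type — their lone pairs lie in the ring plane, leaving one electron in the p orbital; the carbocation has an empty p orbital); the conjugation is uninterrupted.
π-electron count: 4 × 2 = 8 from the double-bond units + 0 from the CH(+) atom = 8.
With 8 = 4·2 π electrons, Hückel's rule classifies the planar ring as antiaromatic.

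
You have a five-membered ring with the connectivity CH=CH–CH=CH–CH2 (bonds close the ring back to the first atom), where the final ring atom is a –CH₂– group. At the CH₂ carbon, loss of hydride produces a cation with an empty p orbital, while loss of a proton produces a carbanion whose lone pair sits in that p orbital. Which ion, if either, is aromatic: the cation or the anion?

In either ion the ring is fully conjugated: every atom, including the new sp² carbon, supplies a p orbital.
Cation: 2 × 2 + 0 = 4 π electrons → 4(1), antiaromatic.
Anion: 2 × 2 + 2 = 6 π electrons → 4(1)+2, aromatic.

The anion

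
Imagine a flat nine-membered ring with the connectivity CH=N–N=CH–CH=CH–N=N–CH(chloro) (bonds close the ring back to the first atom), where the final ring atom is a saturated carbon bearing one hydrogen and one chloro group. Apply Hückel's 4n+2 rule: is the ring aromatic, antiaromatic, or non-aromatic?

Non-aromatic

The CH(chloro) position has four σ bonds — that saturated carbon is sp³ and has no p orbital in the ring π system — so the cyclic conjugation is interrupted.
Broken conjugation rules out both aromaticity and antiaromaticity.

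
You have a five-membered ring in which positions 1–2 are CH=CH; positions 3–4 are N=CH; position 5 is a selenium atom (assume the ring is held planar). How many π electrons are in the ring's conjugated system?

Every ring atom contributes a p orbital perpendicular to the ring (every atom in a ring double bond is sp² and brings one electron to the p orbital; the doubly-bonded nitrogens are pyridine-type — their lone pairs lie in the ring plane, leaving one electron in the p orbital; the selenium donates one lone pair from its p orbital), so the π system is cyclic and fully conjugated.
Counting π electrons: 2 × 2 = 4 from the double-bond units + 2 from the Se atom = 6.

6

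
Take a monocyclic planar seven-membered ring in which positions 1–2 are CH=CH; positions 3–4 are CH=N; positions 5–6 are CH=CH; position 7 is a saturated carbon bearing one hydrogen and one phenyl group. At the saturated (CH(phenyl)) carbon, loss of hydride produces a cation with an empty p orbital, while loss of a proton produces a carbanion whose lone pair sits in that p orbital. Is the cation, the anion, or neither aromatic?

Once that carbon is sp², every ring atom has a p orbital and both ions are fully conjugated.
Cation: 3 × 2 + 0 = 6 π electrons → 4(1)+2, aromatic.
Anion: 3 × 2 + 2 = 8 π electrons → 4(2), antiaromatic.

The cation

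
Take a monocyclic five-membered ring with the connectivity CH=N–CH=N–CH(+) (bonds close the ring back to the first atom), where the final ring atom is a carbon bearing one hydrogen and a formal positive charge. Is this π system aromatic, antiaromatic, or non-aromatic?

Check conjugation: every atom in a ring double bond is sp² and brings one electron to the p orbital; the doubly-bonded nitrogens are pyridine-type — their lone pairs lie in the ring plane, leaving one electron in the p orbital; the carbocation has an empty p orbital — every position has a p orbital, so the cyclic π system is continuous.
Tallying contributions gives 2 × 2 = 4 from the double-bond units + 0 from the CH(+) atom = 4.
4 is a 4n count (n = 1), so the planar conjugated ring is antiaromatic.

Antiaromatic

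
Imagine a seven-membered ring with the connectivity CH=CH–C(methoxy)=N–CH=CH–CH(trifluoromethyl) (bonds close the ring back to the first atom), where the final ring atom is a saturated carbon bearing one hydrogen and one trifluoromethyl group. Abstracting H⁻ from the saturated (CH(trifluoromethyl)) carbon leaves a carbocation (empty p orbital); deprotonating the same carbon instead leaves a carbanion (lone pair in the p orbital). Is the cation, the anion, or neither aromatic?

The cation

Once that carbon is sp², every ring atom has a p orbital and both ions are fully conjugated.
Cation: 3 × 2 + 0 = 6 π electrons → 4(1)+2, aromatic.
Anion: 3 × 2 + 2 = 8 π electrons → 4(2), antiaromatic.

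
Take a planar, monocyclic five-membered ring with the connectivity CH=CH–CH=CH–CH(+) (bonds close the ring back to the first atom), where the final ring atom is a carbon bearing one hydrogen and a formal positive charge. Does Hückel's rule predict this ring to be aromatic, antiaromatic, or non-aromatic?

Check conjugation: the double-bond atoms are sp², each contributing one p electron; the carbocation has an empty p orbital — every position has a p orbital, so the cyclic π system is continuous.
π-electron count: 2 × 2 = 4 from the double-bond units + 0 from the CH(+) atom = 4.
4 = 4(1); a planar, fully conjugated 4n system is antiaromatic.

Antiaromatic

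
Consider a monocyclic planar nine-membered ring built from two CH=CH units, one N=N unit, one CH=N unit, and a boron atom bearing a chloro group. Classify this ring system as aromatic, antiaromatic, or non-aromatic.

All ring atoms are sp² and supply a p orbital to the ring (the double-bond atoms are sp², each contributing one p electron; each sp² =N– keeps its lone pair in-plane and puts one electron into the π system; the boron has an empty p orbital); the conjugation is uninterrupted.
Adding the contributions, 4 × 2 = 8 from the double-bond units + 0 from the B(chloro) atom = 8.
8 is a 4n count (n = 2), so the planar conjugated ring is antiaromatic.

Antiaromatic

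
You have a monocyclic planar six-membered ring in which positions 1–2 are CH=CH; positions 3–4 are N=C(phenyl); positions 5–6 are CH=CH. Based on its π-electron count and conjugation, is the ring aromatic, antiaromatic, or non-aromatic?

Aromatic

Check conjugation: the double-bond atoms are sp², each contributing one p electron; the doubly-bonded nitrogens are pyridine-type — their lone pairs lie in the ring plane, leaving one electron in the p orbital — every position has a p orbital, so the cyclic π system is continuous.
Tallying contributions gives 3 × 2 = 6 from the 3 double-bond units.
That gives a 4n+2 count (6, n = 1).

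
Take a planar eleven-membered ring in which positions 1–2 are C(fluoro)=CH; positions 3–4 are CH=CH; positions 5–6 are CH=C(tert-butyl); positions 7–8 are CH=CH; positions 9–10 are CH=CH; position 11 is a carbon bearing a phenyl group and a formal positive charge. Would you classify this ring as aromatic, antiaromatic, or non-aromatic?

All ring atoms are sp² and supply a p orbital to the ring (every atom in a ring double bond is sp² and brings one electron to the p orbital; the carbocation has an empty p orbital); the conjugation is uninterrupted.
Counting π electrons: 5 × 2 = 10 from the double-bond units + 0 from the C(phenyl)(+) atom = 10.
10 = 4(2) + 2, which satisfies Hückel's 4n+2 rule.

Aromatic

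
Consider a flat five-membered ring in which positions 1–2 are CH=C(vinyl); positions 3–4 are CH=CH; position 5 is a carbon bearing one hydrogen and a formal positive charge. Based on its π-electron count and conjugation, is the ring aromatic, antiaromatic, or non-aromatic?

Antiaromatic

Check conjugation: every atom in a ring double bond is sp² and brings one electron to the p orbital; the carbocation has an empty p orbital — every position has a p orbital, so the cyclic π system is continuous.
Counting π electrons: 2 × 2 = 4 from the double-bond units + 0 from the CH(+) atom = 4.
With 4 = 4·1 π electrons, Hückel's rule classifies the planar ring as antiaromatic.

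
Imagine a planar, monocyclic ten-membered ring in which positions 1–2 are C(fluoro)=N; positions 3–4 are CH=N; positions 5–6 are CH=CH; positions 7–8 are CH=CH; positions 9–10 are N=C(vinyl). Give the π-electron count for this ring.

10

Check conjugation: each doubly-bonded ring atom is sp² with one p-orbital electron; the doubly-bonded nitrogens are pyridine-type — their lone pairs lie in the ring plane, leaving one electron in the p orbital — every position has a p orbital, so the cyclic π system is continuous.
Tallying contributions gives 5 × 2 = 10 from the 5 double-bond units.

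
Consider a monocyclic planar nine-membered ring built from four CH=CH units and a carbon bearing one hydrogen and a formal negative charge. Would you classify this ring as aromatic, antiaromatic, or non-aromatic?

Aromatic

Check conjugation: every atom in a ring double bond is sp² and brings one electron to the p orbital; the carbanion's lone pair occupies the p orbital — every position has a p orbital, so the cyclic π system is continuous.
π-electron count: 4 × 2 = 8 from the double-bond units + 2 from the CH(-) atom = 10.
With 10 π electrons (n = 2), the Hückel 4n+2 condition holds.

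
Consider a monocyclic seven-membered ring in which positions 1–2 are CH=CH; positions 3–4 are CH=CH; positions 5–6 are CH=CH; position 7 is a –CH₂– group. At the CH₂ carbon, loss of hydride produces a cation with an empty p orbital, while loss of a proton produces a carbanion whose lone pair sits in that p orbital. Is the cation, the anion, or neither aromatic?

The cation

Once that carbon is sp², every ring atom has a p orbital and both ions are fully conjugated.
Cation: 3 × 2 + 0 = 6 π electrons → 4(1)+2, aromatic.
Anion: 3 × 2 + 2 = 8 π electrons → 4(2), antiaromatic.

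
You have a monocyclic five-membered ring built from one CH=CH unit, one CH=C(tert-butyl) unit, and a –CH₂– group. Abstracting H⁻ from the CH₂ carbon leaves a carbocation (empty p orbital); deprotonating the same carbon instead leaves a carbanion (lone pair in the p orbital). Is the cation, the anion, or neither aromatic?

In either ion the ring is fully conjugated: every atom, including the new sp² carbon, supplies a p orbital.
Cation: 2 × 2 + 0 = 4 π electrons → 4(1), antiaromatic.
Anion: 2 × 2 + 2 = 6 π electrons → 4(1)+2, aromatic.

The anion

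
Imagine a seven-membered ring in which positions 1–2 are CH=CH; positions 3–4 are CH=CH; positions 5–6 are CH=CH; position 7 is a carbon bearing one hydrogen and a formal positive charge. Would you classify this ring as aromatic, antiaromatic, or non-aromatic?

Aromatic

Check conjugation: the double-bond atoms are sp², each contributing one p electron; the carbocation has an empty p orbital — every position has a p orbital, so the cyclic π system is continuous.
π-electron count: 3 × 2 = 6 from the double-bond units + 0 from the CH(+) atom = 6.
Since 6 = 4·1 + 2, the ring meets the 4n+2 criterion.
This is the tropylium cation.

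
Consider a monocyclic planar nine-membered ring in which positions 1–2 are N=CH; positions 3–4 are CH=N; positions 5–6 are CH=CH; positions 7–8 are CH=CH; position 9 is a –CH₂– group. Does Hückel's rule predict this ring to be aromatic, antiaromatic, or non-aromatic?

Because the tetrahedral CH₂ carbon is sp³ and has no p orbital in the ring π system at the CH2 position, the π system cannot extend all the way around the ring.
Without a continuous loop of overlapping p orbitals the Hückel electron count never comes into play.

Non-aromatic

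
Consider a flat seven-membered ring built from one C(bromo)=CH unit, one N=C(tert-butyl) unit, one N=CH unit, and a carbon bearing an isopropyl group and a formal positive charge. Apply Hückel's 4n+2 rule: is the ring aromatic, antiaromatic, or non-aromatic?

Aromatic

Check conjugation: every atom in a ring double bond is sp² and brings one electron to the p orbital; the doubly-bonded nitrogens are pyridine-type — their lone pairs lie in the ring plane, leaving one electron in the p orbital; the carbocation has an empty p orbital — every position has a p orbital, so the cyclic π system is continuous.
Counting π electrons: 3 × 2 = 6 from the double-bond units + 0 from the C(isopropyl)(+) atom = 6.
With 6 π electrons (n = 1), the Hückel 4n+2 condition holds.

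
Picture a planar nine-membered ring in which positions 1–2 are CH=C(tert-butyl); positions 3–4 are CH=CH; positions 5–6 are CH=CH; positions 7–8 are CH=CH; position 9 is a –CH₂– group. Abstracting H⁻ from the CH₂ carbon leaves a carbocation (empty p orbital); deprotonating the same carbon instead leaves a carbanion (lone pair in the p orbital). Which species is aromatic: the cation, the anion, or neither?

Once that carbon is sp², every ring atom has a p orbital and both ions are fully conjugated.
Cation: 4 × 2 + 0 = 8 π electrons → 4(2), antiaromatic.
Anion: 4 × 2 + 2 = 10 π electrons → 4(2)+2, aromatic.

The anion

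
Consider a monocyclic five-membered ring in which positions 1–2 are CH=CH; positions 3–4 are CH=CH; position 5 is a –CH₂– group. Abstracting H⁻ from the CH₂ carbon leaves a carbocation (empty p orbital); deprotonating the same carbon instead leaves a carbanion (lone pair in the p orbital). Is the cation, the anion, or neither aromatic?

The anion

In either ion the ring is fully conjugated: every atom, including the new sp² carbon, supplies a p orbital.
Cation: 2 × 2 + 0 = 4 π electrons → 4(1), antiaromatic.
Anion: 2 × 2 + 2 = 6 π electrons → 4(1)+2, aromatic.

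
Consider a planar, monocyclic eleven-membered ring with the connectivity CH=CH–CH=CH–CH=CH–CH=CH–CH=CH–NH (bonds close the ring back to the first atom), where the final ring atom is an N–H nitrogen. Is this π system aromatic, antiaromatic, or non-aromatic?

Check conjugation: every atom in a ring double bond is sp² and brings one electron to the p orbital; the pyrrole-type nitrogen donates its lone pair from the p orbital — every position has a p orbital, so the cyclic π system is continuous.
Tallying contributions gives 5 × 2 = 10 from the double-bond units + 2 from the NH atom = 12.
12 is a 4n count (n = 3), so the planar conjugated ring is antiaromatic.

Antiaromatic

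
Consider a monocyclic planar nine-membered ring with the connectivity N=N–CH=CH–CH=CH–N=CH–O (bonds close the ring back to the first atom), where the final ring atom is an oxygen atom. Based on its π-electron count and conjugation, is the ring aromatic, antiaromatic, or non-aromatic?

Aromatic

Check conjugation: the double-bond atoms are sp², each contributing one p electron; each =N– nitrogen is pyridine-type (lone pair in the sp² plane, one electron in the p orbital); the oxygen donates one lone pair from its p orbital — every position has a p orbital, so the cyclic π system is continuous.
Adding the contributions, 4 × 2 = 8 from the double-bond units + 2 from the O atom = 10.
With 10 π electrons (n = 2), the Hückel 4n+2 condition holds.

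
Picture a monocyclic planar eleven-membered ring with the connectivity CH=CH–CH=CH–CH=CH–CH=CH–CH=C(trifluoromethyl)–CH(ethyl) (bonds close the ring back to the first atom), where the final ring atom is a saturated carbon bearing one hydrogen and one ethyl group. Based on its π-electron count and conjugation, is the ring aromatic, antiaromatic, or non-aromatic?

Non-aromatic

The CH(ethyl) position has four σ bonds — that saturated carbon is sp³ and has no p orbital in the ring π system — so the cyclic conjugation is interrupted.
Broken conjugation rules out both aromaticity and antiaromaticity.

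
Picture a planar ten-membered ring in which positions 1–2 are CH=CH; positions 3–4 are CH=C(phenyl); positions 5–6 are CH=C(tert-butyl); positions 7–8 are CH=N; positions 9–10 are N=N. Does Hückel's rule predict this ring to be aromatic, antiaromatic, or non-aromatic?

Aromatic

All ring atoms are sp² and supply a p orbital to the ring (each doubly-bonded ring atom is sp² with one p-orbital electron; each =N– nitrogen is pyridine-type (lone pair in the sp² plane, one electron in the p orbital)); the conjugation is uninterrupted.
Counting π electrons: 5 × 2 = 10 from the 5 double-bond units.
With 10 π electrons (n = 2), the Hückel 4n+2 condition holds.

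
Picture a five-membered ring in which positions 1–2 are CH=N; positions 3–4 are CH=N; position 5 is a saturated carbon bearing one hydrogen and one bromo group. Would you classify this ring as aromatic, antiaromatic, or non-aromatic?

Non-aromatic

The CH(bromo) carbon is saturated: that saturated carbon is sp³ and has no p orbital in the ring π system. Conjugation is not continuous around the ring.
Without a continuous loop of overlapping p orbitals the Hückel electron count never comes into play.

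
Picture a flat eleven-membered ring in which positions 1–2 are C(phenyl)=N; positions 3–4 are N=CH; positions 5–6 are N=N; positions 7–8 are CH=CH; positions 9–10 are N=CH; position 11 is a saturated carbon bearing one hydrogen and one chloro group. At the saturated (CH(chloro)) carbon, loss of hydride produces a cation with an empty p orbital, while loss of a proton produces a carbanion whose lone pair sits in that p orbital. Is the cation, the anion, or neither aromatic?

In both ions every ring atom is sp² and contributes a p orbital, so both rings are fully conjugated.
Cation: 5 × 2 + 0 = 10 π electrons → 4(2)+2, aromatic.
Anion: 5 × 2 + 2 = 12 π electrons → 4(3), antiaromatic.

The cation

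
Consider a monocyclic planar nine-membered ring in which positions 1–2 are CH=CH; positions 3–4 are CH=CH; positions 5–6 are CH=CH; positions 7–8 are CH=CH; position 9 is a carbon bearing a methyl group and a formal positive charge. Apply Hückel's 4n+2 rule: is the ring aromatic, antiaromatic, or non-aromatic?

Antiaromatic

All ring atoms are sp² and supply a p orbital to the ring (the double-bond atoms are sp², each contributing one p electron; the carbocation has an empty p orbital); the conjugation is uninterrupted.
Counting π electrons: 4 × 2 = 8 from the double-bond units + 0 from the C(methyl)(+) atom = 8.
8 is a 4n count (n = 2), so the planar conjugated ring is antiaromatic.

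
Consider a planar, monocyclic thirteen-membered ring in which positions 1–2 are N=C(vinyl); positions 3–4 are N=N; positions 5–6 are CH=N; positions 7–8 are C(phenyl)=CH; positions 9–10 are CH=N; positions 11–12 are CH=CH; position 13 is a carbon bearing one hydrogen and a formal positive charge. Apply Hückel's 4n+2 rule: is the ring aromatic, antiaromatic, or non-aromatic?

Antiaromatic

Every ring atom contributes a p orbital perpendicular to the ring (every atom in a ring double bond is sp² and brings one electron to the p orbital; the doubly-bonded nitrogens are pyridine-type — their lone pairs lie in the ring plane, leaving one electron in the p orbital; the carbocation has an empty p orbital), so the π system is cyclic and fully conjugated.
Counting π electrons: 6 × 2 = 12 from the double-bond units + 0 from the CH(+) atom = 12.
With 12 = 4·3 π electrons, Hückel's rule classifies the planar ring as antiaromatic.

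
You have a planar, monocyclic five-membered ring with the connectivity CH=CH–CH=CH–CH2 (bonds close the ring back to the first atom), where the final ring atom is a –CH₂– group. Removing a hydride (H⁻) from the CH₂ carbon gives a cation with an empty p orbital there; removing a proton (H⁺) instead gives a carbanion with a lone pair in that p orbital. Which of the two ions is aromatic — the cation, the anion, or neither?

The anion

In either ion the ring is fully conjugated: every atom, including the new sp² carbon, supplies a p orbital.
Cation: 2 × 2 + 0 = 4 π electrons → 4(1), antiaromatic.
Anion: 2 × 2 + 2 = 6 π electrons → 4(1)+2, aromatic.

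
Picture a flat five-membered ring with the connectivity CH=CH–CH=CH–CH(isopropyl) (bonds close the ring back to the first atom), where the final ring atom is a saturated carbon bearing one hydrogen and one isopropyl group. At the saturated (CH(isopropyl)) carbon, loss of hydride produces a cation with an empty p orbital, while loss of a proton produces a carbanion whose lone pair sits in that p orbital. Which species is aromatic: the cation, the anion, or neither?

The anion

Once that carbon is sp², every ring atom has a p orbital and both ions are fully conjugated.
Cation: 2 × 2 + 0 = 4 π electrons → 4(1), antiaromatic.
Anion: 2 × 2 + 2 = 6 π electrons → 4(1)+2, aromatic.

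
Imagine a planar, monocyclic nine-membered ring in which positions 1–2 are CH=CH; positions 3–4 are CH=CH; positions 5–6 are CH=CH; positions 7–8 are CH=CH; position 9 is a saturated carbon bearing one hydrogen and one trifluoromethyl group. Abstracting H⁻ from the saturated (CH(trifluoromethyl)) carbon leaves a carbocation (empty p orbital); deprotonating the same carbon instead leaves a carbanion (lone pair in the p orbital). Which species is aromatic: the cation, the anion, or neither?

In either ion the ring is fully conjugated: every atom, including the new sp² carbon, supplies a p orbital.
Cation: 4 × 2 + 0 = 8 π electrons → 4(2), antiaromatic.
Anion: 4 × 2 + 2 = 10 π electrons → 4(2)+2, aromatic.

The anion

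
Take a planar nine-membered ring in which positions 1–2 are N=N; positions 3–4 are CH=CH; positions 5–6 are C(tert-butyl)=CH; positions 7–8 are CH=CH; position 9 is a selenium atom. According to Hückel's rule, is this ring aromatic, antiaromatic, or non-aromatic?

Aromatic

The p orbitals form a continuous loop: each doubly-bonded ring atom is sp² with one p-orbital electron; each sp² =N– keeps its lone pair in-plane and puts one electron into the π system; the selenium donates one lone pair from its p orbital. The ring is fully conjugated.
π-electron count: 4 × 2 = 8 from the double-bond units + 2 from the Se atom = 10.
10 = 4(2) + 2, which satisfies Hückel's 4n+2 rule.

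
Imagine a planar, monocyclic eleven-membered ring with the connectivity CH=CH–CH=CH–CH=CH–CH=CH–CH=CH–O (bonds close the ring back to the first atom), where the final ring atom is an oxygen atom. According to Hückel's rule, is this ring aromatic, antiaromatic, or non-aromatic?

Every ring atom contributes a p orbital perpendicular to the ring (every atom in a ring double bond is sp² and brings one electron to the p orbital; the oxygen donates one lone pair from its p orbital), so the π system is cyclic and fully conjugated.
Adding the contributions, 5 × 2 = 10 from the double-bond units + 2 from the O atom = 12.
A 4n π count (12, n = 3) in a planar conjugated ring means antiaromatic.

Antiaromatic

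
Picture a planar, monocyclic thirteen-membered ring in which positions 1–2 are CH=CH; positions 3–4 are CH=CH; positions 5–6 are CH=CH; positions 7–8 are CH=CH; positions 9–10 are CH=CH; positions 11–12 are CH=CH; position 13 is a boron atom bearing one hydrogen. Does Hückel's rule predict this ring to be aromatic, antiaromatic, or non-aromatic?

All ring atoms are sp² and supply a p orbital to the ring (each doubly-bonded ring atom is sp² with one p-orbital electron; the boron has an empty p orbital); the conjugation is uninterrupted.
π-electron count: 6 × 2 = 12 from the double-bond units + 0 from the BH atom = 12.
12 is a 4n count (n = 3), so the planar conjugated ring is antiaromatic.

Antiaromatic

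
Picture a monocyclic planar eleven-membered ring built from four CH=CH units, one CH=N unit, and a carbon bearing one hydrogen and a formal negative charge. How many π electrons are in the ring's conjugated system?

12

Check conjugation: each doubly-bonded ring atom is sp² with one p-orbital electron; each sp² =N– keeps its lone pair in-plane and puts one electron into the π system; the carbanion's lone pair occupies the p orbital — every position has a p orbital, so the cyclic π system is continuous.
π-electron count: 5 × 2 = 10 from the double-bond units + 2 from the CH(-) atom = 12.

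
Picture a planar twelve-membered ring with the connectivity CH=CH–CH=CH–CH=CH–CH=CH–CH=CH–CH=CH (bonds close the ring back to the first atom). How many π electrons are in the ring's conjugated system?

12

Every ring atom contributes a p orbital perpendicular to the ring (each doubly-bonded ring atom is sp² with one p-orbital electron), so the π system is cyclic and fully conjugated.
Counting π electrons: 6 × 2 = 12 from the 6 double-bond units.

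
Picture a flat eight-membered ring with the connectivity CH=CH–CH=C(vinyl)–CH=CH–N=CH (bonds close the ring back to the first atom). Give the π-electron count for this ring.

8

Check conjugation: the double-bond atoms are sp², each contributing one p electron; each sp² =N– keeps its lone pair in-plane and puts one electron into the π system — every position has a p orbital, so the cyclic π system is continuous.
Counting π electrons: 4 × 2 = 8 from the 4 double-bond units.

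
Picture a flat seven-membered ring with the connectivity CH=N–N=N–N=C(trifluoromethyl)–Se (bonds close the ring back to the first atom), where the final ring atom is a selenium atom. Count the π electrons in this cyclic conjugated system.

8

Check conjugation: every atom in a ring double bond is sp² and brings one electron to the p orbital; the doubly-bonded nitrogens are pyridine-type — their lone pairs lie in the ring plane, leaving one electron in the p orbital; the selenium donates one lone pair from its p orbital — every position has a p orbital, so the cyclic π system is continuous.
Tallying contributions gives 3 × 2 = 6 from the double-bond units + 2 from the Se atom = 8.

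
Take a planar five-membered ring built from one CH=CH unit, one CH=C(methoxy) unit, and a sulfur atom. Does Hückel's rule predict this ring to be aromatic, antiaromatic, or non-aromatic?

Aromatic

The p orbitals form a continuous loop: every atom in a ring double bond is sp² and brings one electron to the p orbital; the sulfur donates one lone pair from its p orbital. The ring is fully conjugated.
π-electron count: 2 × 2 = 4 from the double-bond units + 2 from the S atom = 6.
That gives a 4n+2 count (6, n = 1).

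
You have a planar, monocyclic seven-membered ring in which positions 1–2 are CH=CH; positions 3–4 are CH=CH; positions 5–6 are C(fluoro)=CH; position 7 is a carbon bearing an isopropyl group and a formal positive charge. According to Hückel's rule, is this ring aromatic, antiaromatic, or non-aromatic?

Every ring atom contributes a p orbital perpendicular to the ring (every atom in a ring double bond is sp² and brings one electron to the p orbital; the carbocation has an empty p orbital), so the π system is cyclic and fully conjugated.
Tallying contributions gives 3 × 2 = 6 from the double-bond units + 0 from the C(isopropyl)(+) atom = 6.
With 6 π electrons (n = 1), the Hückel 4n+2 condition holds.

Aromatic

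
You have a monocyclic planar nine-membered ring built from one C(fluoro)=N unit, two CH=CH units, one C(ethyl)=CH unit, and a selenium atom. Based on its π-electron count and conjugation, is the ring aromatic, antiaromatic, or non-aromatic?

Aromatic

Every ring atom contributes a p orbital perpendicular to the ring (each doubly-bonded ring atom is sp² with one p-orbital electron; each =N– nitrogen is pyridine-type (lone pair in the sp² plane, one electron in the p orbital); the selenium donates one lone pair from its p orbital), so the π system is cyclic and fully conjugated.
Tallying contributions gives 4 × 2 = 8 from the double-bond units + 2 from the Se atom = 10.
That gives a 4n+2 count (10, n = 2).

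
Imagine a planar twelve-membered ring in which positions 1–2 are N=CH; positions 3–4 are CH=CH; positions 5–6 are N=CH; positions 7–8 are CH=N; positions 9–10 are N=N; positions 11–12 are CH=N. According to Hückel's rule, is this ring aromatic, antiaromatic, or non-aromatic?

Every ring atom contributes a p orbital perpendicular to the ring (the double-bond atoms are sp², each contributing one p electron; each =N– nitrogen is pyridine-type (lone pair in the sp² plane, one electron in the p orbital)), so the π system is cyclic and fully conjugated.
Tallying contributions gives 6 × 2 = 12 from the 6 double-bond units.
A 4n π count (12, n = 3) in a planar conjugated ring means antiaromatic.

Antiaromatic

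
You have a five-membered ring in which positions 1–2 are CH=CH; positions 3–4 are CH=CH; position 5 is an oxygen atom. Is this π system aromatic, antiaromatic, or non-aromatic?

Aromatic

Every ring atom contributes a p orbital perpendicular to the ring (each doubly-bonded ring atom is sp² with one p-orbital electron; the oxygen donates one lone pair from its p orbital), so the π system is cyclic and fully conjugated.
Adding the contributions, 2 × 2 = 4 from the double-bond units + 2 from the O atom = 6.
Since 6 = 4·1 + 2, the ring meets the 4n+2 criterion.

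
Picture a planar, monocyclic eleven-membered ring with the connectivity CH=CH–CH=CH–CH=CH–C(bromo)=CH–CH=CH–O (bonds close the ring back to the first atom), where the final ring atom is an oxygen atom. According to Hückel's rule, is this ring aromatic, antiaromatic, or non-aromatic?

Every ring atom contributes a p orbital perpendicular to the ring (every atom in a ring double bond is sp² and brings one electron to the p orbital; the oxygen donates one lone pair from its p orbital), so the π system is cyclic and fully conjugated.
Tallying contributions gives 5 × 2 = 10 from the double-bond units + 2 from the O atom = 12.
12 = 4(3); a planar, fully conjugated 4n system is antiaromatic.

Antiaromatic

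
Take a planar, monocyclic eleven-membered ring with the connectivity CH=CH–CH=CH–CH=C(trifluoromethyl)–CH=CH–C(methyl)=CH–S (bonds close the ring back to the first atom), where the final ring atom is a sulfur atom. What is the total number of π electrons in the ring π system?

12

Every ring atom contributes a p orbital perpendicular to the ring (each doubly-bonded ring atom is sp² with one p-orbital electron; the sulfur donates one lone pair from its p orbital), so the π system is cyclic and fully conjugated.
Tallying contributions gives 5 × 2 = 10 from the double-bond units + 2 from the S atom = 12.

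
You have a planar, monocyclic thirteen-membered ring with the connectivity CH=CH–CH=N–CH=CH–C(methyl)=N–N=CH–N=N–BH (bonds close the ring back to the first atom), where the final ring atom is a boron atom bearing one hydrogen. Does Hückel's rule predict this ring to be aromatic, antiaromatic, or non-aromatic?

All ring atoms are sp² and supply a p orbital to the ring (every atom in a ring double bond is sp² and brings one electron to the p orbital; each =N– nitrogen is pyridine-type (lone pair in the sp² plane, one electron in the p orbital); the boron has an empty p orbital); the conjugation is uninterrupted.
Tallying contributions gives 6 × 2 = 12 from the double-bond units + 0 from the BH atom = 12.
With 12 = 4·3 π electrons, Hückel's rule classifies the planar ring as antiaromatic.

Antiaromatic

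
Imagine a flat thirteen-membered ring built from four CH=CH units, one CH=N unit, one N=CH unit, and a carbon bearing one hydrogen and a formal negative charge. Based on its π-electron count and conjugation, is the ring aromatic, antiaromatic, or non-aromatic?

Every ring atom contributes a p orbital perpendicular to the ring (each doubly-bonded ring atom is sp² with one p-orbital electron; each =N– nitrogen is pyridine-type (lone pair in the sp² plane, one electron in the p orbital); the carbanion's lone pair occupies the p orbital), so the π system is cyclic and fully conjugated.
Tallying contributions gives 6 × 2 = 12 from the double-bond units + 2 from the CH(-) atom = 14.
14 = 4(3) + 2, which satisfies Hückel's 4n+2 rule.

Aromatic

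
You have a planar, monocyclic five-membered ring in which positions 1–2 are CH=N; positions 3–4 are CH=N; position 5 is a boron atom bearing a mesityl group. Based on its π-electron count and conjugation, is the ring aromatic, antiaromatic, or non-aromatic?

All ring atoms are sp² and supply a p orbital to the ring (each doubly-bonded ring atom is sp² with one p-orbital electron; the doubly-bonded nitrogens are pyridine-type — their lone pairs lie in the ring plane, leaving one electron in the p orbital; the boron has an empty p orbital); the conjugation is uninterrupted.
Tallying contributions gives 2 × 2 = 4 from the double-bond units + 0 from the B(mesityl) atom = 4.
With 4 = 4·1 π electrons, Hückel's rule classifies the planar ring as antiaromatic.

Antiaromatic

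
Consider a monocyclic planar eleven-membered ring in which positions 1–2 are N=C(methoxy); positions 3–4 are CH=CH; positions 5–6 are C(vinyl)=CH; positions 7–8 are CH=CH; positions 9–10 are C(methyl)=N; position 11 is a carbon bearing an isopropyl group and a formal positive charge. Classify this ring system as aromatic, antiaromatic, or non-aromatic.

Aromatic

Every ring atom contributes a p orbital perpendicular to the ring (each doubly-bonded ring atom is sp² with one p-orbital electron; the doubly-bonded nitrogens are pyridine-type — their lone pairs lie in the ring plane, leaving one electron in the p orbital; the carbocation has an empty p orbital), so the π system is cyclic and fully conjugated.
Adding the contributions, 5 × 2 = 10 from the double-bond units + 0 from the C(isopropyl)(+) atom = 10.
That gives a 4n+2 count (10, n = 2).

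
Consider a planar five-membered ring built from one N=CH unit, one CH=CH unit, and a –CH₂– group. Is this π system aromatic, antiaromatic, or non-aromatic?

The CH2 position has four σ bonds — the tetrahedral CH₂ carbon is sp³ and has no p orbital in the ring π system — so the cyclic conjugation is interrupted.
Without a continuous loop of overlapping p orbitals the Hückel electron count never comes into play.

Non-aromatic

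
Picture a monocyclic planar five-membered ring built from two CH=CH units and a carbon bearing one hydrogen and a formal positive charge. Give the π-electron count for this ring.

4

Check conjugation: the double-bond atoms are sp², each contributing one p electron; the carbocation has an empty p orbital — every position has a p orbital, so the cyclic π system is continuous.
Tallying contributions gives 2 × 2 = 4 from the double-bond units + 0 from the CH(+) atom = 4.
This is the cyclopentadienyl cation.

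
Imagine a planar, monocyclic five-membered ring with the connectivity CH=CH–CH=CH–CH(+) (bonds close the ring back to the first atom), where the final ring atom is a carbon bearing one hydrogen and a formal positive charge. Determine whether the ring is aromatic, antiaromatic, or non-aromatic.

Antiaromatic

Every ring atom contributes a p orbital perpendicular to the ring (every atom in a ring double bond is sp² and brings one electron to the p orbital; the carbocation has an empty p orbital), so the π system is cyclic and fully conjugated.
Tallying contributions gives 2 × 2 = 4 from the double-bond units + 0 from the CH(+) atom = 4.
With 4 = 4·1 π electrons, Hückel's rule classifies the planar ring as antiaromatic.
(This ring is the cyclopentadienyl cation.)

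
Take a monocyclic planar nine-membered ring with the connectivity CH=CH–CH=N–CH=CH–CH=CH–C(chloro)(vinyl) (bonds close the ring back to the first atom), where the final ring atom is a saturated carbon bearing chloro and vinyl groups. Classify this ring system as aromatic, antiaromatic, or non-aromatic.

The C(chloro)(vinyl) position has four σ bonds — that saturated carbon is sp³ and has no p orbital in the ring π system — so the cyclic conjugation is interrupted.
Hückel's rule only applies to fully conjugated rings, so this one is simply non-aromatic.

Non-aromatic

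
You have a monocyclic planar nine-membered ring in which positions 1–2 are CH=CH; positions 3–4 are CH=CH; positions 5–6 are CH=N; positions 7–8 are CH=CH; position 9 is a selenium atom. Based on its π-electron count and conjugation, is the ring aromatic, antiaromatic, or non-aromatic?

Aromatic

The p orbitals form a continuous loop: the double-bond atoms are sp², each contributing one p electron; the doubly-bonded nitrogens are pyridine-type — their lone pairs lie in the ring plane, leaving one electron in the p orbital; the selenium donates one lone pair from its p orbital. The ring is fully conjugated.
Counting π electrons: 4 × 2 = 8 from the double-bond units + 2 from the Se atom = 10.
With 10 π electrons (n = 2), the Hückel 4n+2 condition holds.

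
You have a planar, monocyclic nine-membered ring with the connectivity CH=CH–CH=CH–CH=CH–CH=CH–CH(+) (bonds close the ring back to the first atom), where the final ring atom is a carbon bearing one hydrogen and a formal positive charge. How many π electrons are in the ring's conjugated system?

8

The p orbitals form a continuous loop: the double-bond atoms are sp², each contributing one p electron; the carbocation has an empty p orbital. The ring is fully conjugated.
Counting π electrons: 4 × 2 = 8 from the double-bond units + 0 from the CH(+) atom = 8.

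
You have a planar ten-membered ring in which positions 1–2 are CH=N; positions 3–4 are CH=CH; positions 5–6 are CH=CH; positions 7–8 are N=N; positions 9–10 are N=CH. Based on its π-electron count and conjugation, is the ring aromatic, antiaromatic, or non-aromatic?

Aromatic

Every ring atom contributes a p orbital perpendicular to the ring (each doubly-bonded ring atom is sp² with one p-orbital electron; the doubly-bonded nitrogens are pyridine-type — their lone pairs lie in the ring plane, leaving one electron in the p orbital), so the π system is cyclic and fully conjugated.
Counting π electrons: 5 × 2 = 10 from the 5 double-bond units.
With 10 π electrons (n = 2), the Hückel 4n+2 condition holds.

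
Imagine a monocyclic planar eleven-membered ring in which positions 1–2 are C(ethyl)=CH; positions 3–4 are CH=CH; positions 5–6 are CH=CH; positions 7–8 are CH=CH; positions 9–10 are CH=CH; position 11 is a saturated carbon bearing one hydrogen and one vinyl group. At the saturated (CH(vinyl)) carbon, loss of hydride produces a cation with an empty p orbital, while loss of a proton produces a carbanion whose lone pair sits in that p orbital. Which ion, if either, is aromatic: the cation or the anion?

The cation

In either ion the ring is fully conjugated: every atom, including the new sp² carbon, supplies a p orbital.
Cation: 5 × 2 + 0 = 10 π electrons → 4(2)+2, aromatic.
Anion: 5 × 2 + 2 = 12 π electrons → 4(3), antiaromatic.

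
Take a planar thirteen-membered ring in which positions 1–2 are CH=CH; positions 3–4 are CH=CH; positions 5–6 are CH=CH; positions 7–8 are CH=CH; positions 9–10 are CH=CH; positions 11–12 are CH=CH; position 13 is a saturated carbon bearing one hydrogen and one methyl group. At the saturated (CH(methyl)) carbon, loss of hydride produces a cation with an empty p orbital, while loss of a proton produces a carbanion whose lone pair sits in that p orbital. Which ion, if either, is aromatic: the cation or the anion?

The anion

In either ion the ring is fully conjugated: every atom, including the new sp² carbon, supplies a p orbital.
Cation: 6 × 2 + 0 = 12 π electrons → 4(3), antiaromatic.
Anion: 6 × 2 + 2 = 14 π electrons → 4(3)+2, aromatic.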